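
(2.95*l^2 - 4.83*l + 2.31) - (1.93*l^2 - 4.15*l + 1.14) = 1.02*l^2 - 0.68*l + 1.17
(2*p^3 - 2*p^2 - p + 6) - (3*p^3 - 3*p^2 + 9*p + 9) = -p^3 + p^2 - 10*p - 3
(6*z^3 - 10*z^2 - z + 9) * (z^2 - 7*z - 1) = 6*z^5 - 52*z^4 + 63*z^3 + 26*z^2 - 62*z - 9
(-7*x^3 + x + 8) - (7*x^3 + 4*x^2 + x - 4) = -14*x^3 - 4*x^2 + 12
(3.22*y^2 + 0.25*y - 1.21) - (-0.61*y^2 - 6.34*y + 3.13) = 3.83*y^2 + 6.59*y - 4.34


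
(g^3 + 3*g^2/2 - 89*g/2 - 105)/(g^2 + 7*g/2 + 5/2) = (g^2 - g - 42)/(g + 1)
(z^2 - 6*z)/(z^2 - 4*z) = (z - 6)/(z - 4)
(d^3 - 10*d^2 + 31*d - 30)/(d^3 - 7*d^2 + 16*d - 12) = (d - 5)/(d - 2)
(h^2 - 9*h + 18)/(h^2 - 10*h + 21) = (h - 6)/(h - 7)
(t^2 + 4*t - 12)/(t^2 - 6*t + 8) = (t + 6)/(t - 4)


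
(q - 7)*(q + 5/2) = q^2 - 9*q/2 - 35/2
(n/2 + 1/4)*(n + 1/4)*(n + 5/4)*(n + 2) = n^4/2 + 2*n^3 + 81*n^2/32 + 73*n/64 + 5/32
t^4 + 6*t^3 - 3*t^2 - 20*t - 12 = (t - 2)*(t + 1)^2*(t + 6)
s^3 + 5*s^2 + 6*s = s*(s + 2)*(s + 3)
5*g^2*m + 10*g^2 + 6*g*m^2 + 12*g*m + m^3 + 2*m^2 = (g + m)*(5*g + m)*(m + 2)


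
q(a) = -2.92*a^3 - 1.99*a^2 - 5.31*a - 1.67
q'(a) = -8.76*a^2 - 3.98*a - 5.31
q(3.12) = -126.29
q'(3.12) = -103.00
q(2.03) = -45.08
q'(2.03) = -49.49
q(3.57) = -178.85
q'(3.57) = -131.16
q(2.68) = -86.40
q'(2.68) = -78.89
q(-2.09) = 27.39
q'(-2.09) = -35.26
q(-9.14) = 2110.19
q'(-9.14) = -700.74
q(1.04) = -12.63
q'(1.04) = -18.92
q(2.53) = -75.13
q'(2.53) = -71.45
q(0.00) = -1.67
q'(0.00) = -5.31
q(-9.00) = 2013.61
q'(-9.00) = -679.05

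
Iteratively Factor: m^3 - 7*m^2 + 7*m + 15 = (m - 3)*(m^2 - 4*m - 5) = (m - 3)*(m + 1)*(m - 5)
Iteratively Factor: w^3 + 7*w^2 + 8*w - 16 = (w - 1)*(w^2 + 8*w + 16) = (w - 1)*(w + 4)*(w + 4)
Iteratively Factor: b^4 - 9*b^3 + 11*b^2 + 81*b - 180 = (b - 4)*(b^3 - 5*b^2 - 9*b + 45) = (b - 4)*(b - 3)*(b^2 - 2*b - 15) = (b - 4)*(b - 3)*(b + 3)*(b - 5)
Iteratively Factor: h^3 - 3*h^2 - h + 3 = (h + 1)*(h^2 - 4*h + 3) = (h - 3)*(h + 1)*(h - 1)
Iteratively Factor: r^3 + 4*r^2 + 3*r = (r)*(r^2 + 4*r + 3) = r*(r + 1)*(r + 3)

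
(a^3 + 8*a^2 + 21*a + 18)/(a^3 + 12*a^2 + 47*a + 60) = (a^2 + 5*a + 6)/(a^2 + 9*a + 20)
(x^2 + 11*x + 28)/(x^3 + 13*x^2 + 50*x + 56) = 1/(x + 2)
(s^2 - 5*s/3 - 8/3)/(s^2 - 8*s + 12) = (3*s^2 - 5*s - 8)/(3*(s^2 - 8*s + 12))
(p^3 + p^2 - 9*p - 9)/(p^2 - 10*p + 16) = (p^3 + p^2 - 9*p - 9)/(p^2 - 10*p + 16)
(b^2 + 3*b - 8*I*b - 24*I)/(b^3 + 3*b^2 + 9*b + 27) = (b - 8*I)/(b^2 + 9)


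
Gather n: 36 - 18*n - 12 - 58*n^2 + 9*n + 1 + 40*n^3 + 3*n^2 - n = 40*n^3 - 55*n^2 - 10*n + 25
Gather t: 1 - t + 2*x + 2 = -t + 2*x + 3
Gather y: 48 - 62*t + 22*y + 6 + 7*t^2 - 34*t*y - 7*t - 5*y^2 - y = 7*t^2 - 69*t - 5*y^2 + y*(21 - 34*t) + 54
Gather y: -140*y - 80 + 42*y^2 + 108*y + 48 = 42*y^2 - 32*y - 32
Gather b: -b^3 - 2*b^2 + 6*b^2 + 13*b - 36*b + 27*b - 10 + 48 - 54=-b^3 + 4*b^2 + 4*b - 16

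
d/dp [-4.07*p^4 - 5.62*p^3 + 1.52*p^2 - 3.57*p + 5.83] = -16.28*p^3 - 16.86*p^2 + 3.04*p - 3.57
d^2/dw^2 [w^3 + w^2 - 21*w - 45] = 6*w + 2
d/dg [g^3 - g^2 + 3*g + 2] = 3*g^2 - 2*g + 3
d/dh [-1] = 0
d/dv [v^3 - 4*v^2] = v*(3*v - 8)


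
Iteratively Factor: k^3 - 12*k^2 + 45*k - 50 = (k - 2)*(k^2 - 10*k + 25) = (k - 5)*(k - 2)*(k - 5)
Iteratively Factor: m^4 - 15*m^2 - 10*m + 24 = (m - 4)*(m^3 + 4*m^2 + m - 6) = (m - 4)*(m - 1)*(m^2 + 5*m + 6) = (m - 4)*(m - 1)*(m + 2)*(m + 3)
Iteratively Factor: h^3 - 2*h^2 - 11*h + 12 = (h - 4)*(h^2 + 2*h - 3) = (h - 4)*(h + 3)*(h - 1)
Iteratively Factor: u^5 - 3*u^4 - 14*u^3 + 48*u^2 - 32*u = (u - 1)*(u^4 - 2*u^3 - 16*u^2 + 32*u) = (u - 1)*(u + 4)*(u^3 - 6*u^2 + 8*u) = (u - 2)*(u - 1)*(u + 4)*(u^2 - 4*u) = (u - 4)*(u - 2)*(u - 1)*(u + 4)*(u)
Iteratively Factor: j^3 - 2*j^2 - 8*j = (j)*(j^2 - 2*j - 8) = j*(j - 4)*(j + 2)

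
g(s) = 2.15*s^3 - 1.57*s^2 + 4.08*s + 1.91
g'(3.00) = 52.71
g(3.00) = 58.07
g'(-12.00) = 970.56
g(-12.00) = -3988.33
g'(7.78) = 370.06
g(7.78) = 951.08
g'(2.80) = 45.86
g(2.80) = 48.22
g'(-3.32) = 85.60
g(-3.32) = -107.62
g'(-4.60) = 155.01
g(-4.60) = -259.35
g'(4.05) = 97.16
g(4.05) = 135.51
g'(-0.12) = 4.55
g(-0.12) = 1.39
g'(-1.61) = 25.85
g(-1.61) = -17.70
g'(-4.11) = 125.94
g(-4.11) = -190.65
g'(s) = 6.45*s^2 - 3.14*s + 4.08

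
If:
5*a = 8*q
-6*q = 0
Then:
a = 0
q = 0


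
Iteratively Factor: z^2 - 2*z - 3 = (z - 3)*(z + 1)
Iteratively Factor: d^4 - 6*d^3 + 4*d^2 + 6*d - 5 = (d + 1)*(d^3 - 7*d^2 + 11*d - 5) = (d - 5)*(d + 1)*(d^2 - 2*d + 1) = (d - 5)*(d - 1)*(d + 1)*(d - 1)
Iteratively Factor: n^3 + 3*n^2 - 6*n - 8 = (n + 1)*(n^2 + 2*n - 8) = (n - 2)*(n + 1)*(n + 4)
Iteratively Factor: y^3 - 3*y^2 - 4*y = (y)*(y^2 - 3*y - 4) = y*(y - 4)*(y + 1)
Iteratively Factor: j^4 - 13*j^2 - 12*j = (j + 1)*(j^3 - j^2 - 12*j) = (j + 1)*(j + 3)*(j^2 - 4*j) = (j - 4)*(j + 1)*(j + 3)*(j)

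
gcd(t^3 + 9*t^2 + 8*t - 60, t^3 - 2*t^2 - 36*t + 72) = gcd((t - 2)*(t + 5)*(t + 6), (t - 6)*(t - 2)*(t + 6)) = t^2 + 4*t - 12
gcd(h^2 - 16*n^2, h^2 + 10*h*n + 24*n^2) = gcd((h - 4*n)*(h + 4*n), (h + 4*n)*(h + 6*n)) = h + 4*n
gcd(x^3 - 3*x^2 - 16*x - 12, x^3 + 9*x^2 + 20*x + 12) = x^2 + 3*x + 2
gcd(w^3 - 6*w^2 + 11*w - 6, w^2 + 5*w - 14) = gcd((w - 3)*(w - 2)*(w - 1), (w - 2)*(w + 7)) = w - 2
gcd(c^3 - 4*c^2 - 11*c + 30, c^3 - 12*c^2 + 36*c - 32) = c - 2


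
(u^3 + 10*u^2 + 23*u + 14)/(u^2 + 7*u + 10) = (u^2 + 8*u + 7)/(u + 5)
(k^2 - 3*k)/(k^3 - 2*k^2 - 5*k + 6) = k/(k^2 + k - 2)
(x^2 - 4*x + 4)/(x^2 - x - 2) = (x - 2)/(x + 1)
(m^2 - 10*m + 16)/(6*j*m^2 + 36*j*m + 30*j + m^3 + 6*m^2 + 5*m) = (m^2 - 10*m + 16)/(6*j*m^2 + 36*j*m + 30*j + m^3 + 6*m^2 + 5*m)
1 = 1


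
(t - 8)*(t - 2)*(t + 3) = t^3 - 7*t^2 - 14*t + 48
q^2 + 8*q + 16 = (q + 4)^2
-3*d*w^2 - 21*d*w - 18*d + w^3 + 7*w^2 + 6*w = (-3*d + w)*(w + 1)*(w + 6)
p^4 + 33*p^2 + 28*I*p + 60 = (p - 6*I)*(p - I)*(p + 2*I)*(p + 5*I)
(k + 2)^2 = k^2 + 4*k + 4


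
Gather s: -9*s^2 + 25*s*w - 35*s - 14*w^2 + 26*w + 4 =-9*s^2 + s*(25*w - 35) - 14*w^2 + 26*w + 4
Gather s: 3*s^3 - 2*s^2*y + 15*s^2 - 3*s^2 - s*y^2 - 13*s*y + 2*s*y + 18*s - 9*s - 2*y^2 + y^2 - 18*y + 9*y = 3*s^3 + s^2*(12 - 2*y) + s*(-y^2 - 11*y + 9) - y^2 - 9*y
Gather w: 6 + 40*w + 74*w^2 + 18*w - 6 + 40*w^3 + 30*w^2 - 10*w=40*w^3 + 104*w^2 + 48*w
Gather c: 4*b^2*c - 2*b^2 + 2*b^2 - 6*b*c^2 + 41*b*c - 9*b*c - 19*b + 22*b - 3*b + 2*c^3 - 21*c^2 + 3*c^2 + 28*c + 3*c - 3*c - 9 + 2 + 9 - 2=2*c^3 + c^2*(-6*b - 18) + c*(4*b^2 + 32*b + 28)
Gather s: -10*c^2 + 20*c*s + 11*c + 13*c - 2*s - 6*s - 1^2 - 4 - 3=-10*c^2 + 24*c + s*(20*c - 8) - 8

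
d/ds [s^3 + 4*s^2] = s*(3*s + 8)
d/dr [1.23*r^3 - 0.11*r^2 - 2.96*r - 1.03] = 3.69*r^2 - 0.22*r - 2.96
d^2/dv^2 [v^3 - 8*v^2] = 6*v - 16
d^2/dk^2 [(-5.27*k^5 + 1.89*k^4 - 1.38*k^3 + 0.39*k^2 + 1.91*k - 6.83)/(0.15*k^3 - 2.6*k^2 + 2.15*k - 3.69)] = (-0.23715*k^9 + 12.3318*k^8 - 223.94865*k^7 + 506.29148*k^6 - 1256.5995*k^5 + 1399.26735*k^4 - 1586.73188*k^3 + 74.497938*k^2 - 16.292778*k + 108.837218)/(0.003375*k^9 - 0.1755*k^8 + 3.187125*k^7 - 22.856075*k^6 + 54.316725*k^5 - 118.02885*k^4 + 139.82822*k^3 - 157.376655*k^2 + 87.823845*k - 50.243409)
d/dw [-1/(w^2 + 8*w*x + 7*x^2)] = 2*(w + 4*x)/(w^2 + 8*w*x + 7*x^2)^2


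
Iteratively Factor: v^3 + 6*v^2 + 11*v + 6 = (v + 2)*(v^2 + 4*v + 3) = (v + 2)*(v + 3)*(v + 1)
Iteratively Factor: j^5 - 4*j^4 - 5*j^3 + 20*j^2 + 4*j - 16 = (j - 4)*(j^4 - 5*j^2 + 4) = (j - 4)*(j + 2)*(j^3 - 2*j^2 - j + 2) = (j - 4)*(j + 1)*(j + 2)*(j^2 - 3*j + 2) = (j - 4)*(j - 1)*(j + 1)*(j + 2)*(j - 2)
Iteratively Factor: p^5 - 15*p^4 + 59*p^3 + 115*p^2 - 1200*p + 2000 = (p - 4)*(p^4 - 11*p^3 + 15*p^2 + 175*p - 500) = (p - 5)*(p - 4)*(p^3 - 6*p^2 - 15*p + 100) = (p - 5)*(p - 4)*(p + 4)*(p^2 - 10*p + 25) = (p - 5)^2*(p - 4)*(p + 4)*(p - 5)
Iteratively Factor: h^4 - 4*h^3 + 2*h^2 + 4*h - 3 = (h - 1)*(h^3 - 3*h^2 - h + 3) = (h - 3)*(h - 1)*(h^2 - 1) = (h - 3)*(h - 1)^2*(h + 1)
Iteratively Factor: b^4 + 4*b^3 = (b + 4)*(b^3) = b*(b + 4)*(b^2) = b^2*(b + 4)*(b)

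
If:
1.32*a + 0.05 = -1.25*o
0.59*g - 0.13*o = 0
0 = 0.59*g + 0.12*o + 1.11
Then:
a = 4.17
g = -0.98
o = -4.44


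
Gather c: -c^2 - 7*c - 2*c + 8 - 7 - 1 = -c^2 - 9*c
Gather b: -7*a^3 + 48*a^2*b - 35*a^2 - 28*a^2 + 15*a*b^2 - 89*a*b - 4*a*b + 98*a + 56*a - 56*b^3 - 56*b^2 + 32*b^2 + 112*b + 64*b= -7*a^3 - 63*a^2 + 154*a - 56*b^3 + b^2*(15*a - 24) + b*(48*a^2 - 93*a + 176)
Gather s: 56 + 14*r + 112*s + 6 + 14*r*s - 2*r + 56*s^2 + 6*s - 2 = 12*r + 56*s^2 + s*(14*r + 118) + 60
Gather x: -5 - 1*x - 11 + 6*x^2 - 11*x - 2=6*x^2 - 12*x - 18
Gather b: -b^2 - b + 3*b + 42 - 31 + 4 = -b^2 + 2*b + 15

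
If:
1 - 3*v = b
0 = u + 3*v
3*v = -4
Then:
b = 5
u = 4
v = -4/3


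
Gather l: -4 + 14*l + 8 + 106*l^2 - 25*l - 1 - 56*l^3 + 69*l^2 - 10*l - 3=-56*l^3 + 175*l^2 - 21*l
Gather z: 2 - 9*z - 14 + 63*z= 54*z - 12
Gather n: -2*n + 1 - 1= -2*n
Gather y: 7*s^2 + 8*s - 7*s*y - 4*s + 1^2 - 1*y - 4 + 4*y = 7*s^2 + 4*s + y*(3 - 7*s) - 3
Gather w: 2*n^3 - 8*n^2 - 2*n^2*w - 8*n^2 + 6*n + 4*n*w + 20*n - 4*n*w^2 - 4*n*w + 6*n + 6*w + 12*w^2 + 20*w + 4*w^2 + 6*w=2*n^3 - 16*n^2 + 32*n + w^2*(16 - 4*n) + w*(32 - 2*n^2)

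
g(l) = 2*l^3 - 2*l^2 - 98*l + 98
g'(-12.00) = 814.00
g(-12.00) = -2470.00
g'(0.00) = -98.00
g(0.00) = 98.00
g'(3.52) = -37.74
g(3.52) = -184.51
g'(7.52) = 211.22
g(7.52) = 98.46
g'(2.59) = -68.11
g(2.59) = -134.49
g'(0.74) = -97.67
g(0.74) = 25.20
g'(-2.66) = -44.91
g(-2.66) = 306.89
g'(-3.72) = -0.09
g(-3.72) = 331.93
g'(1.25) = -93.62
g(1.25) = -23.72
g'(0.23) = -98.60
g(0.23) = 75.38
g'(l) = 6*l^2 - 4*l - 98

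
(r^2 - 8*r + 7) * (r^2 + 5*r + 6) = r^4 - 3*r^3 - 27*r^2 - 13*r + 42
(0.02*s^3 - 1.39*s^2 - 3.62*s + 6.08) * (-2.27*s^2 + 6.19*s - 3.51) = -0.0454*s^5 + 3.2791*s^4 - 0.456900000000001*s^3 - 31.3305*s^2 + 50.3414*s - 21.3408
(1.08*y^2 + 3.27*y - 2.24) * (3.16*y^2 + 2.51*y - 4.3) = 3.4128*y^4 + 13.044*y^3 - 3.5147*y^2 - 19.6834*y + 9.632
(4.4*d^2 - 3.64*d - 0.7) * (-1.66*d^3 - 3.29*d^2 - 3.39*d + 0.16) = -7.304*d^5 - 8.4336*d^4 - 1.7784*d^3 + 15.3466*d^2 + 1.7906*d - 0.112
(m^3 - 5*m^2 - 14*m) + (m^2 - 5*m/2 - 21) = m^3 - 4*m^2 - 33*m/2 - 21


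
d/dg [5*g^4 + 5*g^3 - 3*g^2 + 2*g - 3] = 20*g^3 + 15*g^2 - 6*g + 2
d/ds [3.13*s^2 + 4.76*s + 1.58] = 6.26*s + 4.76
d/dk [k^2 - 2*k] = 2*k - 2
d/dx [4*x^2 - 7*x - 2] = 8*x - 7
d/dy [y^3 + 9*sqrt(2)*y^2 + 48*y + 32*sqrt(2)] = 3*y^2 + 18*sqrt(2)*y + 48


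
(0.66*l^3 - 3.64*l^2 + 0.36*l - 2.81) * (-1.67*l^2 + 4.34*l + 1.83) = -1.1022*l^5 + 8.9432*l^4 - 15.191*l^3 - 0.4061*l^2 - 11.5366*l - 5.1423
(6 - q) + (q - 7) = -1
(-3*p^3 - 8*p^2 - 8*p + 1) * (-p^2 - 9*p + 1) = 3*p^5 + 35*p^4 + 77*p^3 + 63*p^2 - 17*p + 1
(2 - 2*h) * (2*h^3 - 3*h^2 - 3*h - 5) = -4*h^4 + 10*h^3 + 4*h - 10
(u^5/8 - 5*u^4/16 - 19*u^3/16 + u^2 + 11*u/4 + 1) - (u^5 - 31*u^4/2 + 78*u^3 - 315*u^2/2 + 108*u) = -7*u^5/8 + 243*u^4/16 - 1267*u^3/16 + 317*u^2/2 - 421*u/4 + 1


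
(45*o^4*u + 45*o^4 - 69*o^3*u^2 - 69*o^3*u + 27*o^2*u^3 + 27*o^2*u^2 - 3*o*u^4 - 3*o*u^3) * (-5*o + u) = -225*o^5*u - 225*o^5 + 390*o^4*u^2 + 390*o^4*u - 204*o^3*u^3 - 204*o^3*u^2 + 42*o^2*u^4 + 42*o^2*u^3 - 3*o*u^5 - 3*o*u^4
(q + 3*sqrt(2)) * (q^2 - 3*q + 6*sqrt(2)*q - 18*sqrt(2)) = q^3 - 3*q^2 + 9*sqrt(2)*q^2 - 27*sqrt(2)*q + 36*q - 108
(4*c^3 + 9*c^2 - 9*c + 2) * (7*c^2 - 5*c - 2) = 28*c^5 + 43*c^4 - 116*c^3 + 41*c^2 + 8*c - 4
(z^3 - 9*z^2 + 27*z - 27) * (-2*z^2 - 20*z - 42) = -2*z^5 - 2*z^4 + 84*z^3 - 108*z^2 - 594*z + 1134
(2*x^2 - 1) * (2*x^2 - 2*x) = 4*x^4 - 4*x^3 - 2*x^2 + 2*x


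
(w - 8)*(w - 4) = w^2 - 12*w + 32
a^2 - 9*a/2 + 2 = (a - 4)*(a - 1/2)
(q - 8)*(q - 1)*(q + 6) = q^3 - 3*q^2 - 46*q + 48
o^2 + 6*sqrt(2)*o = o*(o + 6*sqrt(2))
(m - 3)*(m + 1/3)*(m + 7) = m^3 + 13*m^2/3 - 59*m/3 - 7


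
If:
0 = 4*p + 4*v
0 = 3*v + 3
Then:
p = 1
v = -1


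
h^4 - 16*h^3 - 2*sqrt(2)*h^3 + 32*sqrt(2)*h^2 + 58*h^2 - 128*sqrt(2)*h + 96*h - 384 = (h - 8)^2*(h - 3*sqrt(2))*(h + sqrt(2))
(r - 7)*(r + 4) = r^2 - 3*r - 28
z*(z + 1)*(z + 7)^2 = z^4 + 15*z^3 + 63*z^2 + 49*z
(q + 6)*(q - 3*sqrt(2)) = q^2 - 3*sqrt(2)*q + 6*q - 18*sqrt(2)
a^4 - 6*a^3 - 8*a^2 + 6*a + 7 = (a - 7)*(a - 1)*(a + 1)^2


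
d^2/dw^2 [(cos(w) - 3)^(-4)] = 4*(4*sin(w)^2 - 3*cos(w) + 1)/(cos(w) - 3)^6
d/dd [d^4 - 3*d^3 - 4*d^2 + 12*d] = 4*d^3 - 9*d^2 - 8*d + 12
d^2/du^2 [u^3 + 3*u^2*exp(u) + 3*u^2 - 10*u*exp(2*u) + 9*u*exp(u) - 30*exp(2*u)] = 3*u^2*exp(u) - 40*u*exp(2*u) + 21*u*exp(u) + 6*u - 160*exp(2*u) + 24*exp(u) + 6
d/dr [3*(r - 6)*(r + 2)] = 6*r - 12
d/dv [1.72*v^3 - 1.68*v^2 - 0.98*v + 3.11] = 5.16*v^2 - 3.36*v - 0.98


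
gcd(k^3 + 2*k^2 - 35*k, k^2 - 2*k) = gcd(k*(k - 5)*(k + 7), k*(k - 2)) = k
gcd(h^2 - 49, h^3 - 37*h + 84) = h + 7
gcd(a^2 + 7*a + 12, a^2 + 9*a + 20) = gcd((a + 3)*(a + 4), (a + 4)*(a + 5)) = a + 4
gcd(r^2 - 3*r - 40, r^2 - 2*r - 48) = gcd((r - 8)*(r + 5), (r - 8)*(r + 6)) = r - 8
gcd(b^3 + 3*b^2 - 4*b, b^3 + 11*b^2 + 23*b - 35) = b - 1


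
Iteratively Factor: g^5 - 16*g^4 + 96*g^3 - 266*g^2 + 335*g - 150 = (g - 2)*(g^4 - 14*g^3 + 68*g^2 - 130*g + 75) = (g - 2)*(g - 1)*(g^3 - 13*g^2 + 55*g - 75) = (g - 5)*(g - 2)*(g - 1)*(g^2 - 8*g + 15) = (g - 5)*(g - 3)*(g - 2)*(g - 1)*(g - 5)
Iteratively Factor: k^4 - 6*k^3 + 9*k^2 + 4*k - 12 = (k + 1)*(k^3 - 7*k^2 + 16*k - 12) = (k - 2)*(k + 1)*(k^2 - 5*k + 6) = (k - 3)*(k - 2)*(k + 1)*(k - 2)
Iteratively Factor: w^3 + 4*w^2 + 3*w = (w)*(w^2 + 4*w + 3) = w*(w + 3)*(w + 1)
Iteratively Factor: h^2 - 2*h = (h - 2)*(h)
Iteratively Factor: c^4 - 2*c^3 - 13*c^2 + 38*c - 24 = (c + 4)*(c^3 - 6*c^2 + 11*c - 6) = (c - 3)*(c + 4)*(c^2 - 3*c + 2) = (c - 3)*(c - 2)*(c + 4)*(c - 1)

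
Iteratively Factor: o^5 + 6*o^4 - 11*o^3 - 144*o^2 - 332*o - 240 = (o + 2)*(o^4 + 4*o^3 - 19*o^2 - 106*o - 120) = (o + 2)*(o + 3)*(o^3 + o^2 - 22*o - 40) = (o + 2)^2*(o + 3)*(o^2 - o - 20) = (o + 2)^2*(o + 3)*(o + 4)*(o - 5)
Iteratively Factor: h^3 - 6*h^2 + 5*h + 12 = (h - 3)*(h^2 - 3*h - 4) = (h - 3)*(h + 1)*(h - 4)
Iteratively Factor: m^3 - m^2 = (m - 1)*(m^2) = m*(m - 1)*(m)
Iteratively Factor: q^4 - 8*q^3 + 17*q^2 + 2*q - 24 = (q - 2)*(q^3 - 6*q^2 + 5*q + 12) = (q - 4)*(q - 2)*(q^2 - 2*q - 3) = (q - 4)*(q - 2)*(q + 1)*(q - 3)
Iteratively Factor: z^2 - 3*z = (z)*(z - 3)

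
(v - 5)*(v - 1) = v^2 - 6*v + 5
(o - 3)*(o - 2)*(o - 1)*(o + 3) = o^4 - 3*o^3 - 7*o^2 + 27*o - 18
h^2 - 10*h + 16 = (h - 8)*(h - 2)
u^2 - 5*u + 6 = (u - 3)*(u - 2)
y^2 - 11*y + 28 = (y - 7)*(y - 4)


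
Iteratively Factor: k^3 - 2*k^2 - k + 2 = (k + 1)*(k^2 - 3*k + 2) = (k - 1)*(k + 1)*(k - 2)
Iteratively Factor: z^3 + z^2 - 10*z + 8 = (z + 4)*(z^2 - 3*z + 2) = (z - 2)*(z + 4)*(z - 1)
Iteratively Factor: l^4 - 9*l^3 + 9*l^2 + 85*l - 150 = (l + 3)*(l^3 - 12*l^2 + 45*l - 50) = (l - 2)*(l + 3)*(l^2 - 10*l + 25) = (l - 5)*(l - 2)*(l + 3)*(l - 5)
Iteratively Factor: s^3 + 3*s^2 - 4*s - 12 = (s + 2)*(s^2 + s - 6) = (s - 2)*(s + 2)*(s + 3)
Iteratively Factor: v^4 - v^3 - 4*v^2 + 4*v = (v + 2)*(v^3 - 3*v^2 + 2*v) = (v - 2)*(v + 2)*(v^2 - v) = v*(v - 2)*(v + 2)*(v - 1)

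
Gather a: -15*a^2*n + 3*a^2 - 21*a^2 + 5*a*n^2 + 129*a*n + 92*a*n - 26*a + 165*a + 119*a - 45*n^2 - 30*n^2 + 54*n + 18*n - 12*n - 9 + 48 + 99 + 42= a^2*(-15*n - 18) + a*(5*n^2 + 221*n + 258) - 75*n^2 + 60*n + 180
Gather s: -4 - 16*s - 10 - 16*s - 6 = -32*s - 20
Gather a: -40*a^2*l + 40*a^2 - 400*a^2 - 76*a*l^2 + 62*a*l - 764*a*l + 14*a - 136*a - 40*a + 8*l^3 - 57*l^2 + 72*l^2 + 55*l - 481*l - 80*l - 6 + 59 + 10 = a^2*(-40*l - 360) + a*(-76*l^2 - 702*l - 162) + 8*l^3 + 15*l^2 - 506*l + 63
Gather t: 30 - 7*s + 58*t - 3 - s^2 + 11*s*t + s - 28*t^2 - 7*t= -s^2 - 6*s - 28*t^2 + t*(11*s + 51) + 27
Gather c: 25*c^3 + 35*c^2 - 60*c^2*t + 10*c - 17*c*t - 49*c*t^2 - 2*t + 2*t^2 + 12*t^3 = 25*c^3 + c^2*(35 - 60*t) + c*(-49*t^2 - 17*t + 10) + 12*t^3 + 2*t^2 - 2*t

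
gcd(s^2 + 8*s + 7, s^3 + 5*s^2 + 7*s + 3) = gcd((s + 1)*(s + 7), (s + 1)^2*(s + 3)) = s + 1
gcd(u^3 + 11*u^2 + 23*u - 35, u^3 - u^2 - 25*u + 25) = u^2 + 4*u - 5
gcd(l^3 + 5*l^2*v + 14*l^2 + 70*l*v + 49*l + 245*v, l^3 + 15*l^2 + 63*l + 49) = l^2 + 14*l + 49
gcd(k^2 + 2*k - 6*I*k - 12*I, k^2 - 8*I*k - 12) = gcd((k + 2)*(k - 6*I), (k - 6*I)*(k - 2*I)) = k - 6*I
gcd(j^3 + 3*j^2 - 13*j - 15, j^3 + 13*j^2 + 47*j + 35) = j^2 + 6*j + 5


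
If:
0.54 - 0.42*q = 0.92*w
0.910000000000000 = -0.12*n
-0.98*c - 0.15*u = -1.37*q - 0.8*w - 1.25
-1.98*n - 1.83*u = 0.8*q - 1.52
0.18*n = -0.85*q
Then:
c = 2.13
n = -7.58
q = 1.61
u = 8.33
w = -0.15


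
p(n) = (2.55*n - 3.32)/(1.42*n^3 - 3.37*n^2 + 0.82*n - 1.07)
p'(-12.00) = 0.00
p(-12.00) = 0.01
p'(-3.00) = 0.09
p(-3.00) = 0.15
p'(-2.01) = 0.25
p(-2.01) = 0.30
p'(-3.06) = 0.09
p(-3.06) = 0.15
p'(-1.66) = 0.40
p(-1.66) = 0.41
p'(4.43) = -0.08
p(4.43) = 0.13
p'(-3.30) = 0.07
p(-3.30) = 0.13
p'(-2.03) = 0.25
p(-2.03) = 0.30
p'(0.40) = -4.08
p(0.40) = 1.93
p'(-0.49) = 2.88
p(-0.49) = 1.87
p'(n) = (2.55*n - 3.32)*(-4.26*n^2 + 6.74*n - 0.82)/(1.42*n^3 - 3.37*n^2 + 0.82*n - 1.07)^2 + 2.55/(1.42*n^3 - 3.37*n^2 + 0.82*n - 1.07)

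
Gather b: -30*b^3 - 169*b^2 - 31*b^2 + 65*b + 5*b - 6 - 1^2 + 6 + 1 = -30*b^3 - 200*b^2 + 70*b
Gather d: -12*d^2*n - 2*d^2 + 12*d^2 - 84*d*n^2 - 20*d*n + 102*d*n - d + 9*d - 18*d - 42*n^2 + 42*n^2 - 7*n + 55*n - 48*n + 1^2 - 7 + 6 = d^2*(10 - 12*n) + d*(-84*n^2 + 82*n - 10)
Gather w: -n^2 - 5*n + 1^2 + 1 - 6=-n^2 - 5*n - 4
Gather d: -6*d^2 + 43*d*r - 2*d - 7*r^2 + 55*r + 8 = -6*d^2 + d*(43*r - 2) - 7*r^2 + 55*r + 8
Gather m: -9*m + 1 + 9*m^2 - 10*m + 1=9*m^2 - 19*m + 2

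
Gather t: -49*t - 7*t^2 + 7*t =-7*t^2 - 42*t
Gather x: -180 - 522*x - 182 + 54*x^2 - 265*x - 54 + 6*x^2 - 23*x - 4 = 60*x^2 - 810*x - 420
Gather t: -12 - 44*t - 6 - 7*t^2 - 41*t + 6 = -7*t^2 - 85*t - 12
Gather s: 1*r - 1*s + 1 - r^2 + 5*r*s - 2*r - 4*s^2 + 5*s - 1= -r^2 - r - 4*s^2 + s*(5*r + 4)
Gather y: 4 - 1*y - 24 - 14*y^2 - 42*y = -14*y^2 - 43*y - 20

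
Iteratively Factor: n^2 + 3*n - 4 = (n + 4)*(n - 1)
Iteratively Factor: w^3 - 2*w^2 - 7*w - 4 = (w + 1)*(w^2 - 3*w - 4) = (w - 4)*(w + 1)*(w + 1)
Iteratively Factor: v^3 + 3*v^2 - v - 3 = (v + 3)*(v^2 - 1) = (v - 1)*(v + 3)*(v + 1)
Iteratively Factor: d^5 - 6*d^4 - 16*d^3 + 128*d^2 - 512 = (d + 2)*(d^4 - 8*d^3 + 128*d - 256) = (d - 4)*(d + 2)*(d^3 - 4*d^2 - 16*d + 64) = (d - 4)*(d + 2)*(d + 4)*(d^2 - 8*d + 16) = (d - 4)^2*(d + 2)*(d + 4)*(d - 4)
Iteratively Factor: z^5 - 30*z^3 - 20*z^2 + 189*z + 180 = (z + 3)*(z^4 - 3*z^3 - 21*z^2 + 43*z + 60) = (z + 1)*(z + 3)*(z^3 - 4*z^2 - 17*z + 60) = (z + 1)*(z + 3)*(z + 4)*(z^2 - 8*z + 15) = (z - 3)*(z + 1)*(z + 3)*(z + 4)*(z - 5)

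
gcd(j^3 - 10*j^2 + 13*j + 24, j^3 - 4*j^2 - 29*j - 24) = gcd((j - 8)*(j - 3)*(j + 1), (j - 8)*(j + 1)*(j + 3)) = j^2 - 7*j - 8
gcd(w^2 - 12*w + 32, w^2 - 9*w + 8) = w - 8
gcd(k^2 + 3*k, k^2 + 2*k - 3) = k + 3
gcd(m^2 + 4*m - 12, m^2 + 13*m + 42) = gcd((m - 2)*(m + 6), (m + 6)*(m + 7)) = m + 6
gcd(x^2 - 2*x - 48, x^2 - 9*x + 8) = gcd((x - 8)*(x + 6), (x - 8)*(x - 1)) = x - 8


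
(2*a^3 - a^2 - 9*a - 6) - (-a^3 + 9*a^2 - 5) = 3*a^3 - 10*a^2 - 9*a - 1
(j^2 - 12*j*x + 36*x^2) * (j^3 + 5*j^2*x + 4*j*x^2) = j^5 - 7*j^4*x - 20*j^3*x^2 + 132*j^2*x^3 + 144*j*x^4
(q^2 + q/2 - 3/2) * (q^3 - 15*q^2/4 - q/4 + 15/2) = q^5 - 13*q^4/4 - 29*q^3/8 + 13*q^2 + 33*q/8 - 45/4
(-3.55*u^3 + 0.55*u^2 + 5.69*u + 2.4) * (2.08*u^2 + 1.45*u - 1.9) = -7.384*u^5 - 4.0035*u^4 + 19.3777*u^3 + 12.1975*u^2 - 7.331*u - 4.56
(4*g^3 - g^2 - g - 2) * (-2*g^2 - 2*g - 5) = -8*g^5 - 6*g^4 - 16*g^3 + 11*g^2 + 9*g + 10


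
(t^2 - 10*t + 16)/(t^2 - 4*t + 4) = (t - 8)/(t - 2)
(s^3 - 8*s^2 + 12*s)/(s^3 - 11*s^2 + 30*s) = (s - 2)/(s - 5)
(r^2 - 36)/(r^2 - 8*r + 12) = (r + 6)/(r - 2)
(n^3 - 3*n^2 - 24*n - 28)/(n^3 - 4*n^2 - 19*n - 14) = (n + 2)/(n + 1)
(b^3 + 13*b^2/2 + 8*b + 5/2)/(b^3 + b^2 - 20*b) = (2*b^2 + 3*b + 1)/(2*b*(b - 4))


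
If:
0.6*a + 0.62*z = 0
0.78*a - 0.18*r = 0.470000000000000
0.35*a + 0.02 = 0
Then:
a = -0.06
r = -2.86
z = 0.06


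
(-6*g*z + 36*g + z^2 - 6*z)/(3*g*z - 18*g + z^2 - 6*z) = (-6*g + z)/(3*g + z)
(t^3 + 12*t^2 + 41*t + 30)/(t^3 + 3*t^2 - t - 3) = (t^2 + 11*t + 30)/(t^2 + 2*t - 3)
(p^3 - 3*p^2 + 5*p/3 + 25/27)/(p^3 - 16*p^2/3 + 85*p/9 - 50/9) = (p + 1/3)/(p - 2)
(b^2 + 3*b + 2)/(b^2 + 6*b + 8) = (b + 1)/(b + 4)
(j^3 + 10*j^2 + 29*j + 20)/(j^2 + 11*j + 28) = (j^2 + 6*j + 5)/(j + 7)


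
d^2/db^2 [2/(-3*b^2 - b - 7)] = 4*(9*b^2 + 3*b - (6*b + 1)^2 + 21)/(3*b^2 + b + 7)^3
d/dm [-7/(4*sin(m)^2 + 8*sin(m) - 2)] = 14*(sin(m) + 1)*cos(m)/(4*sin(m) - cos(2*m))^2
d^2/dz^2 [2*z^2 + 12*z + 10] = 4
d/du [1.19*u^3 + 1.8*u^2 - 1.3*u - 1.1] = 3.57*u^2 + 3.6*u - 1.3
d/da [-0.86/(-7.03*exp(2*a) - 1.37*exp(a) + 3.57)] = (-12.0916*exp(a) - 1.1782)*exp(a)/(7.03*exp(2*a) + 1.37*exp(a) - 3.57)^2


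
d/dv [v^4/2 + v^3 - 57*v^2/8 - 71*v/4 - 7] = 2*v^3 + 3*v^2 - 57*v/4 - 71/4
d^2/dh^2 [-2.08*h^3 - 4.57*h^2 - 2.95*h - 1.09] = -12.48*h - 9.14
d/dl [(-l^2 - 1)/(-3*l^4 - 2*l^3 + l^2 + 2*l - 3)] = 2*(l*(3*l^4 + 2*l^3 - l^2 - 2*l + 3) - (l^2 + 1)*(6*l^3 + 3*l^2 - l - 1))/(3*l^4 + 2*l^3 - l^2 - 2*l + 3)^2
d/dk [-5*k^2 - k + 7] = -10*k - 1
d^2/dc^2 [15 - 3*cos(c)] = 3*cos(c)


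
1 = 1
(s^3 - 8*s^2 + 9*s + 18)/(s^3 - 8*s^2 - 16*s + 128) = (s^3 - 8*s^2 + 9*s + 18)/(s^3 - 8*s^2 - 16*s + 128)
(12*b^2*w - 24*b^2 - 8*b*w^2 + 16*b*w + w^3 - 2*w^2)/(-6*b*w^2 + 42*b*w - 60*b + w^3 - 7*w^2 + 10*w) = (-2*b + w)/(w - 5)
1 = 1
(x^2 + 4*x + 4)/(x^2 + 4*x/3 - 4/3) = 3*(x + 2)/(3*x - 2)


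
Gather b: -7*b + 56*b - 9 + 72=49*b + 63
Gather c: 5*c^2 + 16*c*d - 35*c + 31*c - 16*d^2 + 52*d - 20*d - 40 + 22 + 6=5*c^2 + c*(16*d - 4) - 16*d^2 + 32*d - 12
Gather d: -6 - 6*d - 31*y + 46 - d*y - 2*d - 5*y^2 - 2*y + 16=d*(-y - 8) - 5*y^2 - 33*y + 56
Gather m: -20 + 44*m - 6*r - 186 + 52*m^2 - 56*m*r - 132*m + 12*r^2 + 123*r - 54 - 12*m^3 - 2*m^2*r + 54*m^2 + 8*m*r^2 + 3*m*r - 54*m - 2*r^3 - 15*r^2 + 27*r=-12*m^3 + m^2*(106 - 2*r) + m*(8*r^2 - 53*r - 142) - 2*r^3 - 3*r^2 + 144*r - 260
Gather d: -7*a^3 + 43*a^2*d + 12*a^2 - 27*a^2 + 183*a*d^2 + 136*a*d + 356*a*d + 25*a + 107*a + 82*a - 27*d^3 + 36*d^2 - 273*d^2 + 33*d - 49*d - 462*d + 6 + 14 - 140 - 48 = -7*a^3 - 15*a^2 + 214*a - 27*d^3 + d^2*(183*a - 237) + d*(43*a^2 + 492*a - 478) - 168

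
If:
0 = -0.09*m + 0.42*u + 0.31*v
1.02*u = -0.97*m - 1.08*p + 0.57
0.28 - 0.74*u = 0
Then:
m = 3.44444444444444*v + 1.76576576576577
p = -3.09362139917695*v - 1.4154988321655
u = 0.38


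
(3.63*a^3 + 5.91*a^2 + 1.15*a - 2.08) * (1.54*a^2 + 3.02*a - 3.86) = 5.5902*a^5 + 20.064*a^4 + 5.6074*a^3 - 22.5428*a^2 - 10.7206*a + 8.0288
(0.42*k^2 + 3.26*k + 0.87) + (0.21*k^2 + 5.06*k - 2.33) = 0.63*k^2 + 8.32*k - 1.46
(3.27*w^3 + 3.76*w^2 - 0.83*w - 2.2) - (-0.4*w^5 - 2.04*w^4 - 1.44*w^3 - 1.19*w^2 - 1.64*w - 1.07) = 0.4*w^5 + 2.04*w^4 + 4.71*w^3 + 4.95*w^2 + 0.81*w - 1.13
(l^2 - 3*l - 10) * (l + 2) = l^3 - l^2 - 16*l - 20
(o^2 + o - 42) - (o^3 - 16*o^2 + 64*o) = -o^3 + 17*o^2 - 63*o - 42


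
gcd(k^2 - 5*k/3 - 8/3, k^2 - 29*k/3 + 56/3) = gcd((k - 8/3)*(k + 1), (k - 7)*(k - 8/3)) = k - 8/3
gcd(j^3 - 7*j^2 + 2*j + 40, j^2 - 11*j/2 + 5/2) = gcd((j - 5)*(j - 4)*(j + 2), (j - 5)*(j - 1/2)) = j - 5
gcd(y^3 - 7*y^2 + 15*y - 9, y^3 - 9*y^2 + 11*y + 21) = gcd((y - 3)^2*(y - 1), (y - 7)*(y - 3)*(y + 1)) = y - 3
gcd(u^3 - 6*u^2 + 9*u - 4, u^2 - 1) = u - 1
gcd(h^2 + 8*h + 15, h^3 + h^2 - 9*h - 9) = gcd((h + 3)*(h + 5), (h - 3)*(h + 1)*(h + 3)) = h + 3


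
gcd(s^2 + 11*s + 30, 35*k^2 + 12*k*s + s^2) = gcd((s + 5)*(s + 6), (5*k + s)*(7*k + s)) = 1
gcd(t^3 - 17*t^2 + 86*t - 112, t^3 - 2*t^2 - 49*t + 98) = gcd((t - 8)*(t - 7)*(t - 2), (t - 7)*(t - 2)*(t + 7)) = t^2 - 9*t + 14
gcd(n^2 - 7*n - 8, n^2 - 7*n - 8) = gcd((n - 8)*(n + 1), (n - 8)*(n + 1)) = n^2 - 7*n - 8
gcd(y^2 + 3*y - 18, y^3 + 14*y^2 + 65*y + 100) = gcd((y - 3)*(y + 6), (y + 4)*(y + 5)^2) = 1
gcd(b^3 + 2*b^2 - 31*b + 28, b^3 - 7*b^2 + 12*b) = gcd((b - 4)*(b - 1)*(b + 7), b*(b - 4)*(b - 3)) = b - 4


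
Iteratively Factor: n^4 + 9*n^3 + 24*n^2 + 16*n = (n + 4)*(n^3 + 5*n^2 + 4*n) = (n + 4)^2*(n^2 + n) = n*(n + 4)^2*(n + 1)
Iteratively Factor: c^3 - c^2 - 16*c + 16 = (c - 1)*(c^2 - 16) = (c - 1)*(c + 4)*(c - 4)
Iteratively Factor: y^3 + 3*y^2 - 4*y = (y)*(y^2 + 3*y - 4) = y*(y + 4)*(y - 1)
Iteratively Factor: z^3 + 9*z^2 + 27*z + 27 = (z + 3)*(z^2 + 6*z + 9) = (z + 3)^2*(z + 3)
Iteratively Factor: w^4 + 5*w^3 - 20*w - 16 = (w + 4)*(w^3 + w^2 - 4*w - 4) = (w - 2)*(w + 4)*(w^2 + 3*w + 2) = (w - 2)*(w + 2)*(w + 4)*(w + 1)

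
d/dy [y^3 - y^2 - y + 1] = 3*y^2 - 2*y - 1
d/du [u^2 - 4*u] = 2*u - 4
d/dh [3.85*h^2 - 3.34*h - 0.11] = 7.7*h - 3.34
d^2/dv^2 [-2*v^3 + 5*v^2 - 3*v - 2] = 10 - 12*v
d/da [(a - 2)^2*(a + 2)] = (a - 2)*(3*a + 2)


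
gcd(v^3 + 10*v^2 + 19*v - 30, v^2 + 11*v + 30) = v^2 + 11*v + 30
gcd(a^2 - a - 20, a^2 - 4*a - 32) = a + 4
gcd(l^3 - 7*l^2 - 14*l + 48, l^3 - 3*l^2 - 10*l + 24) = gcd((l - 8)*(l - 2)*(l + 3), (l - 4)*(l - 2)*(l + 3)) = l^2 + l - 6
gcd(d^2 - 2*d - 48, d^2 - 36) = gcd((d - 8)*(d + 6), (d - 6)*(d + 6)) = d + 6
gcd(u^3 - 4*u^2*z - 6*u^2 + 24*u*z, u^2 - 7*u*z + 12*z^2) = -u + 4*z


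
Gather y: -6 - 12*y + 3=-12*y - 3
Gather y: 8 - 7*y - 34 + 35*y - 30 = 28*y - 56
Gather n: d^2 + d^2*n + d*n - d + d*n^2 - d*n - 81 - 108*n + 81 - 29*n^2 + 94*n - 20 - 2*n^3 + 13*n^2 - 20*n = d^2 - d - 2*n^3 + n^2*(d - 16) + n*(d^2 - 34) - 20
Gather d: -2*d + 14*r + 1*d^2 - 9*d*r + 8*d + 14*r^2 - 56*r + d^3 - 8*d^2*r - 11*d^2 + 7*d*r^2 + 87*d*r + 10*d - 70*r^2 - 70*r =d^3 + d^2*(-8*r - 10) + d*(7*r^2 + 78*r + 16) - 56*r^2 - 112*r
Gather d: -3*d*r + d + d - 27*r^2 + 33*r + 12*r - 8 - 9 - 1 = d*(2 - 3*r) - 27*r^2 + 45*r - 18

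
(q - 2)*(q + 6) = q^2 + 4*q - 12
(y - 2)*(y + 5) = y^2 + 3*y - 10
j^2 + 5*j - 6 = (j - 1)*(j + 6)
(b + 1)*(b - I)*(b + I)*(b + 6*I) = b^4 + b^3 + 6*I*b^3 + b^2 + 6*I*b^2 + b + 6*I*b + 6*I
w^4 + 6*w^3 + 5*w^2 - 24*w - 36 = (w - 2)*(w + 2)*(w + 3)^2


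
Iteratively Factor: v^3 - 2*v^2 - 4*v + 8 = (v + 2)*(v^2 - 4*v + 4) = (v - 2)*(v + 2)*(v - 2)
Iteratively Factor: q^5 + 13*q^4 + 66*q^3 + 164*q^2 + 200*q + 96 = (q + 4)*(q^4 + 9*q^3 + 30*q^2 + 44*q + 24) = (q + 2)*(q + 4)*(q^3 + 7*q^2 + 16*q + 12) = (q + 2)*(q + 3)*(q + 4)*(q^2 + 4*q + 4) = (q + 2)^2*(q + 3)*(q + 4)*(q + 2)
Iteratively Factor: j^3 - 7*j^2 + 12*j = (j - 4)*(j^2 - 3*j) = (j - 4)*(j - 3)*(j)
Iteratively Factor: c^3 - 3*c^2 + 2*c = (c - 2)*(c^2 - c) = c*(c - 2)*(c - 1)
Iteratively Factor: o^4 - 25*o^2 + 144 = (o - 3)*(o^3 + 3*o^2 - 16*o - 48) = (o - 4)*(o - 3)*(o^2 + 7*o + 12) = (o - 4)*(o - 3)*(o + 3)*(o + 4)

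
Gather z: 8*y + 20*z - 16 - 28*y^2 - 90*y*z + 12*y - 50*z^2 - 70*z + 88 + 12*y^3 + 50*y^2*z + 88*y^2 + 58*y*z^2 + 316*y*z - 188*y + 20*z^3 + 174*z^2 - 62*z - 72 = 12*y^3 + 60*y^2 - 168*y + 20*z^3 + z^2*(58*y + 124) + z*(50*y^2 + 226*y - 112)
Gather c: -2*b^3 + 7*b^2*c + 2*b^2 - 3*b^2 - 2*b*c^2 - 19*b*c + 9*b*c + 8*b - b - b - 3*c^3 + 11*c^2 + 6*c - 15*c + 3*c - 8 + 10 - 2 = -2*b^3 - b^2 + 6*b - 3*c^3 + c^2*(11 - 2*b) + c*(7*b^2 - 10*b - 6)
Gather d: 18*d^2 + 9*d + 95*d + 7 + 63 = 18*d^2 + 104*d + 70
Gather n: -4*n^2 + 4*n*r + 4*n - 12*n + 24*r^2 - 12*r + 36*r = -4*n^2 + n*(4*r - 8) + 24*r^2 + 24*r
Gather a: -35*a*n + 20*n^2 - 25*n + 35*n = -35*a*n + 20*n^2 + 10*n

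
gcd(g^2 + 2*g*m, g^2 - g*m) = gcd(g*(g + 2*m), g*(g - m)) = g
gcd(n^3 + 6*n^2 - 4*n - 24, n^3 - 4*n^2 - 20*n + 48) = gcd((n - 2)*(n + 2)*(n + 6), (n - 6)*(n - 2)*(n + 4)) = n - 2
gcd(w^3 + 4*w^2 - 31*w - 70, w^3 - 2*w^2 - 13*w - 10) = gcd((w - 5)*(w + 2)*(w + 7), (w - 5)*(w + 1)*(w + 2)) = w^2 - 3*w - 10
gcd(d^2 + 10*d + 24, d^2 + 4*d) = d + 4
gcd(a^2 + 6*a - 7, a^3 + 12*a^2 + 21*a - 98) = a + 7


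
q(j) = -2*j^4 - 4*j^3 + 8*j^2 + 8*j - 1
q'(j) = -8*j^3 - 12*j^2 + 16*j + 8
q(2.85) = -137.77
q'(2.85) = -229.06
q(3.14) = -215.26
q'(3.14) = -307.75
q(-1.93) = 14.37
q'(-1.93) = -10.07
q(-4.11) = -191.72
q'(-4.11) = 294.95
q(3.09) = -200.24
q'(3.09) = -293.17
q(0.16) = 0.47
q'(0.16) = 10.22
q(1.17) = 9.16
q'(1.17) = -2.52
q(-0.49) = -2.64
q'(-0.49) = -1.78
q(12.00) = -47137.00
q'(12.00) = -15352.00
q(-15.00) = -86071.00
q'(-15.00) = 24068.00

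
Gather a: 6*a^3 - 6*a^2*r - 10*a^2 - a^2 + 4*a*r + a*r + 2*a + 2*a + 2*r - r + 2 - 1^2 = 6*a^3 + a^2*(-6*r - 11) + a*(5*r + 4) + r + 1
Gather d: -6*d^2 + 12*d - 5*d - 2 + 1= -6*d^2 + 7*d - 1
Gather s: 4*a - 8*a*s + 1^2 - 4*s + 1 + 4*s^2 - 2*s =4*a + 4*s^2 + s*(-8*a - 6) + 2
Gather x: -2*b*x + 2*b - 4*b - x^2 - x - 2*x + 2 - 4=-2*b - x^2 + x*(-2*b - 3) - 2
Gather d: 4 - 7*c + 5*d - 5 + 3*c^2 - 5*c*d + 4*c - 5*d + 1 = 3*c^2 - 5*c*d - 3*c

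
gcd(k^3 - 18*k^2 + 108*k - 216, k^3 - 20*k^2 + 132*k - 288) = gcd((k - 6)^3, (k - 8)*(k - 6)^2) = k^2 - 12*k + 36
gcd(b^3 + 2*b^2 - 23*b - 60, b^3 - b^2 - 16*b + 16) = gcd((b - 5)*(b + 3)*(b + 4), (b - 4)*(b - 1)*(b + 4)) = b + 4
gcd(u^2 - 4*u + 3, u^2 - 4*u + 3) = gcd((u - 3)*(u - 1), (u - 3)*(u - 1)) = u^2 - 4*u + 3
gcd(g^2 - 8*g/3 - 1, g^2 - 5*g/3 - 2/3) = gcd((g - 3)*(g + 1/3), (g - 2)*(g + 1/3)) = g + 1/3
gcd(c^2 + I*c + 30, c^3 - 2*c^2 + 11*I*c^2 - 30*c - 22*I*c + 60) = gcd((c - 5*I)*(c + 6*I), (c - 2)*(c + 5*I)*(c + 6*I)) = c + 6*I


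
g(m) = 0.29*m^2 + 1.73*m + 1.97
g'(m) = 0.58*m + 1.73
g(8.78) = 39.52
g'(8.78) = 6.82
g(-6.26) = 2.50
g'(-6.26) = -1.90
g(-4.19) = -0.19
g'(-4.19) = -0.70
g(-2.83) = -0.60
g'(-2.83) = 0.09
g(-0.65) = 0.97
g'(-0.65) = 1.35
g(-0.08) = 1.83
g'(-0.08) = 1.68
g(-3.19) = -0.60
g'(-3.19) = -0.12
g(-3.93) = -0.35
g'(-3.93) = -0.55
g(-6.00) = 2.03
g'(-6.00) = -1.75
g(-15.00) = 41.27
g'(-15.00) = -6.97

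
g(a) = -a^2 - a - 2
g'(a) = -2*a - 1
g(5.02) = -32.22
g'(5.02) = -11.04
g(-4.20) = -15.44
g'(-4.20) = 7.40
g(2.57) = -11.17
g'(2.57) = -6.14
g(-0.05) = -1.95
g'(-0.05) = -0.90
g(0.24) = -2.30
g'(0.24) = -1.48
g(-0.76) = -1.82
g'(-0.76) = 0.52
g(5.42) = -36.80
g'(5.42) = -11.84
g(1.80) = -7.04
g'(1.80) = -4.60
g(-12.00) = -134.00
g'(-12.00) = 23.00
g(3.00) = -14.00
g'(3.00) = -7.00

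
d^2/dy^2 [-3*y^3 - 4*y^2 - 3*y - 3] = -18*y - 8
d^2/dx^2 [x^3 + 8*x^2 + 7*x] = 6*x + 16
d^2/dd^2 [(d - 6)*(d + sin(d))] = (6 - d)*sin(d) + 2*cos(d) + 2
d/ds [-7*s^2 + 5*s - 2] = 5 - 14*s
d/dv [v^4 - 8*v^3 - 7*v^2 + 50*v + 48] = 4*v^3 - 24*v^2 - 14*v + 50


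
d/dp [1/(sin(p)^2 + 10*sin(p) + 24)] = -2*(sin(p) + 5)*cos(p)/(sin(p)^2 + 10*sin(p) + 24)^2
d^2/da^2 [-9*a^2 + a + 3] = -18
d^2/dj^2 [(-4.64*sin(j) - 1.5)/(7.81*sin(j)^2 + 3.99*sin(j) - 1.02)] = (283.021904*sin(j)^5 + 221.385384*sin(j)^4 - 204.03625*sin(j)^3 - 458.403678*sin(j)^2 - 491.303952*sin(j) - 109.426644)/(7.81*sin(j)^2 + 3.99*sin(j) - 1.02)^3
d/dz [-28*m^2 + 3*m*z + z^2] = 3*m + 2*z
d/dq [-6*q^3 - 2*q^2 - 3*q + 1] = -18*q^2 - 4*q - 3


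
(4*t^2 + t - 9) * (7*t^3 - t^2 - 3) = 28*t^5 + 3*t^4 - 64*t^3 - 3*t^2 - 3*t + 27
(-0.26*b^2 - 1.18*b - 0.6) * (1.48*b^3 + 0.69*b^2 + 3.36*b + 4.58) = -0.3848*b^5 - 1.9258*b^4 - 2.5758*b^3 - 5.5696*b^2 - 7.4204*b - 2.748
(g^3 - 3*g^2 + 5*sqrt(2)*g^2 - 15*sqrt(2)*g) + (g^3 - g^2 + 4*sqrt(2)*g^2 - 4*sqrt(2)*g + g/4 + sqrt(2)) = 2*g^3 - 4*g^2 + 9*sqrt(2)*g^2 - 19*sqrt(2)*g + g/4 + sqrt(2)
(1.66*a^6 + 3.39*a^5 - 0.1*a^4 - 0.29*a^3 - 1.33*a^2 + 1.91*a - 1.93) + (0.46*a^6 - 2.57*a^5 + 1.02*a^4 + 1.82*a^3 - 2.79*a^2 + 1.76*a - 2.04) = 2.12*a^6 + 0.82*a^5 + 0.92*a^4 + 1.53*a^3 - 4.12*a^2 + 3.67*a - 3.97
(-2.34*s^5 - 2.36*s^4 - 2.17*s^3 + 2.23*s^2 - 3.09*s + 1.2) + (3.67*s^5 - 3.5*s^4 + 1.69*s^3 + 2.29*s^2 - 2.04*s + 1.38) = 1.33*s^5 - 5.86*s^4 - 0.48*s^3 + 4.52*s^2 - 5.13*s + 2.58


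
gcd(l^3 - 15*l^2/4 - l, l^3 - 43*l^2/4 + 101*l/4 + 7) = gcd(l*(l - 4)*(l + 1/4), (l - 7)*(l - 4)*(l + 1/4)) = l^2 - 15*l/4 - 1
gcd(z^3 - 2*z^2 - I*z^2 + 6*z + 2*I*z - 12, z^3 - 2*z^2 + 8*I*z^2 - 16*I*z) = z - 2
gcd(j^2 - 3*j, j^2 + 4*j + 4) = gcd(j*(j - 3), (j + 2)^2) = 1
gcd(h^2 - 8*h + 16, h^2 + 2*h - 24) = h - 4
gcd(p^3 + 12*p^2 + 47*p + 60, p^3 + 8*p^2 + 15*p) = p^2 + 8*p + 15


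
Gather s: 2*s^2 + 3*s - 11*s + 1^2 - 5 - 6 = 2*s^2 - 8*s - 10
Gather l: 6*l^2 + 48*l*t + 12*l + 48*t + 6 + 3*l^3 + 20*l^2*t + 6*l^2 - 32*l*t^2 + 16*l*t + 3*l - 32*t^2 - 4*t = 3*l^3 + l^2*(20*t + 12) + l*(-32*t^2 + 64*t + 15) - 32*t^2 + 44*t + 6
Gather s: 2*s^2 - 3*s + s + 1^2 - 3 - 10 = 2*s^2 - 2*s - 12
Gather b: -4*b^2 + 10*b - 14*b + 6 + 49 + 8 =-4*b^2 - 4*b + 63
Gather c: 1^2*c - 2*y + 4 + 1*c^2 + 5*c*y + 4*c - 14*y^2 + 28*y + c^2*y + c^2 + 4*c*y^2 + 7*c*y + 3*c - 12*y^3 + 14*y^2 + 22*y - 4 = c^2*(y + 2) + c*(4*y^2 + 12*y + 8) - 12*y^3 + 48*y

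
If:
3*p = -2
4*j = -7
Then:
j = -7/4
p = -2/3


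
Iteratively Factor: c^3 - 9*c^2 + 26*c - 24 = (c - 4)*(c^2 - 5*c + 6) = (c - 4)*(c - 3)*(c - 2)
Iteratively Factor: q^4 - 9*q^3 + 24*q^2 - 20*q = (q - 2)*(q^3 - 7*q^2 + 10*q) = (q - 2)^2*(q^2 - 5*q) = q*(q - 2)^2*(q - 5)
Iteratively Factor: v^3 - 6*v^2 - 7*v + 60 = (v - 4)*(v^2 - 2*v - 15) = (v - 5)*(v - 4)*(v + 3)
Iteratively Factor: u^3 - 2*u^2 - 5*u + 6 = (u + 2)*(u^2 - 4*u + 3) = (u - 1)*(u + 2)*(u - 3)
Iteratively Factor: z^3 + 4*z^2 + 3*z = (z)*(z^2 + 4*z + 3) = z*(z + 1)*(z + 3)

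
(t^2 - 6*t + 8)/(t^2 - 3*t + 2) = (t - 4)/(t - 1)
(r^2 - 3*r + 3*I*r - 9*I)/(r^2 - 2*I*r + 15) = (r - 3)/(r - 5*I)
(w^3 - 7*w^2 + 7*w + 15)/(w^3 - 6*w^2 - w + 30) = (w + 1)/(w + 2)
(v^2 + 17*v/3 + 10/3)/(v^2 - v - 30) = (v + 2/3)/(v - 6)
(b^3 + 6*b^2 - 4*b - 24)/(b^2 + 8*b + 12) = b - 2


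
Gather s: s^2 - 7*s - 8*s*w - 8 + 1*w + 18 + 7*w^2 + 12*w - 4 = s^2 + s*(-8*w - 7) + 7*w^2 + 13*w + 6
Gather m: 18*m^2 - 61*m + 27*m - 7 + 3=18*m^2 - 34*m - 4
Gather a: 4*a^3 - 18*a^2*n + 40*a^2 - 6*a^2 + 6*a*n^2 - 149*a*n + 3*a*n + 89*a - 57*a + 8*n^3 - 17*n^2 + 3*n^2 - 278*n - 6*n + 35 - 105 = 4*a^3 + a^2*(34 - 18*n) + a*(6*n^2 - 146*n + 32) + 8*n^3 - 14*n^2 - 284*n - 70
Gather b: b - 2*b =-b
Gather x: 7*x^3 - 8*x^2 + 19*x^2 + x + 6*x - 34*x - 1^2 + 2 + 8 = 7*x^3 + 11*x^2 - 27*x + 9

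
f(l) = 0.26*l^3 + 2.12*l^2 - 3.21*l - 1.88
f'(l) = 0.78*l^2 + 4.24*l - 3.21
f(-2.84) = 18.38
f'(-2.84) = -8.96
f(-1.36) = 5.75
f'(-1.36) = -7.53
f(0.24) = -2.52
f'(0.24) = -2.15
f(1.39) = -1.55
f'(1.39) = 4.19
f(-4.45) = 31.47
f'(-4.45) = -6.63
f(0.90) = -2.86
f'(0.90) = 1.24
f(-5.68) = 37.10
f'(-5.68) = -2.13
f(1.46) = -1.24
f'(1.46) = 4.64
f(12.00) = 714.16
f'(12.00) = 159.99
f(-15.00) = -354.23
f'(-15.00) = 108.69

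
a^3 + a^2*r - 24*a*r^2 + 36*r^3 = (a - 3*r)*(a - 2*r)*(a + 6*r)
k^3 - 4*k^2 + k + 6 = (k - 3)*(k - 2)*(k + 1)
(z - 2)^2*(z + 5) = z^3 + z^2 - 16*z + 20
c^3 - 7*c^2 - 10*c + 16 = (c - 8)*(c - 1)*(c + 2)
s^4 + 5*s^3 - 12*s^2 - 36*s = s*(s - 3)*(s + 2)*(s + 6)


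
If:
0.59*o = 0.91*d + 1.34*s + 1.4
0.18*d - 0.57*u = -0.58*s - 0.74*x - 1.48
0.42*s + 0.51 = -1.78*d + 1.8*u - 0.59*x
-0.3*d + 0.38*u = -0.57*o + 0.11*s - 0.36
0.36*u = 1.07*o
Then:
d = -0.47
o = -0.35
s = -0.88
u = -1.05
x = -2.00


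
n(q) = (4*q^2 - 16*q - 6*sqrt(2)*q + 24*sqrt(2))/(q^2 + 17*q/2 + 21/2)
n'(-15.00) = 1.06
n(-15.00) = 12.05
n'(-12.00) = 2.79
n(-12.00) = 17.21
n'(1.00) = -1.18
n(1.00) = 0.67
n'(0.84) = -1.46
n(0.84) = 0.88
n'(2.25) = -0.18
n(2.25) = -0.03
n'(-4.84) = 14.34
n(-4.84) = -34.12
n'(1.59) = -0.53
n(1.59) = 0.19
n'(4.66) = 0.15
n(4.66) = 0.09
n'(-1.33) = -498.95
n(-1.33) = 76.34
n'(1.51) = -0.59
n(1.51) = 0.24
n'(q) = (-2*q - 17/2)*(4*q^2 - 16*q - 6*sqrt(2)*q + 24*sqrt(2))/(q^2 + 17*q/2 + 21/2)^2 + (8*q - 16 - 6*sqrt(2))/(q^2 + 17*q/2 + 21/2)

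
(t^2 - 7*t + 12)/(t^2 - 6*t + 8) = (t - 3)/(t - 2)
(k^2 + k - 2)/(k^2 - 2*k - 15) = (-k^2 - k + 2)/(-k^2 + 2*k + 15)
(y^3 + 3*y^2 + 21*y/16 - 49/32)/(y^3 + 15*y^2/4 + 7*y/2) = (8*y^2 + 10*y - 7)/(8*y*(y + 2))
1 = 1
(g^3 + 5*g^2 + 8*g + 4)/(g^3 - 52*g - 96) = (g^2 + 3*g + 2)/(g^2 - 2*g - 48)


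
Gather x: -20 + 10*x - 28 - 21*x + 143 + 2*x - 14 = 81 - 9*x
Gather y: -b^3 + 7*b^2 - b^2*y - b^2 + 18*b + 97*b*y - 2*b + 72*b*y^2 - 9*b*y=-b^3 + 6*b^2 + 72*b*y^2 + 16*b + y*(-b^2 + 88*b)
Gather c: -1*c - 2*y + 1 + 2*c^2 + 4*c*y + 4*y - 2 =2*c^2 + c*(4*y - 1) + 2*y - 1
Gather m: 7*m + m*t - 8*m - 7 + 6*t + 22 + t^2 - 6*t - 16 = m*(t - 1) + t^2 - 1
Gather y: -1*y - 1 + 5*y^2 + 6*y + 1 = 5*y^2 + 5*y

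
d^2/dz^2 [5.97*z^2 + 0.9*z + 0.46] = 11.9400000000000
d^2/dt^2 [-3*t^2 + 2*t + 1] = -6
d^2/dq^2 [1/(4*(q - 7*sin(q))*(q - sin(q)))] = (-2*q^3*sin(q) - 9*q^2*sin(q)^2 - 12*q^2*cos(q) + 30*q^2 + 42*q*sin(q)^3 + 60*q*sin(q)*cos(q) - 96*q*sin(q) - 49*sin(q)^4 - 84*sin(q)^2*cos(q) + 102*sin(q)^2)/((q - 7*sin(q))^3*(q - sin(q))^3)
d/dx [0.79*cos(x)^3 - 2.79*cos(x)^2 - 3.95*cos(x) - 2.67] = (-2.37*cos(x)^2 + 5.58*cos(x) + 3.95)*sin(x)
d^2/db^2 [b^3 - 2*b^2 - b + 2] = 6*b - 4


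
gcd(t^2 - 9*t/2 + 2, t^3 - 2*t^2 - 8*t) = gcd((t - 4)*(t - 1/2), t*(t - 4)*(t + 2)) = t - 4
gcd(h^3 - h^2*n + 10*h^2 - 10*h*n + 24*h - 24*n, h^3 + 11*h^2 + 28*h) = h + 4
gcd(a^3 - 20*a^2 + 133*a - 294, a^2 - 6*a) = a - 6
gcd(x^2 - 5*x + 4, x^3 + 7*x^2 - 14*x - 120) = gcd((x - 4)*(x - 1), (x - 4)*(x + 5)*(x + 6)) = x - 4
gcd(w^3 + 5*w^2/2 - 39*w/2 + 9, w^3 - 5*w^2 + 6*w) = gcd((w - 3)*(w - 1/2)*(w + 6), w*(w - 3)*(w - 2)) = w - 3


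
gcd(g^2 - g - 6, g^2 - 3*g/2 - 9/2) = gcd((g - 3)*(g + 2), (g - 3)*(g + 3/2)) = g - 3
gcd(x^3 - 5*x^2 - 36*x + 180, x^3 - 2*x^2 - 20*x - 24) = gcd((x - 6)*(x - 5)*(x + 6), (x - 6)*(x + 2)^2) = x - 6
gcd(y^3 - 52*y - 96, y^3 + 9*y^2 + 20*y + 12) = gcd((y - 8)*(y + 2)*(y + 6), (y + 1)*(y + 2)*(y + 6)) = y^2 + 8*y + 12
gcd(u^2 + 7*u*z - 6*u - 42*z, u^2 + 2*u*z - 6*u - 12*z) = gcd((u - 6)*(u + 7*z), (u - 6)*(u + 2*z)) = u - 6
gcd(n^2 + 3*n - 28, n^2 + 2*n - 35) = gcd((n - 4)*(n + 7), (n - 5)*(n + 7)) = n + 7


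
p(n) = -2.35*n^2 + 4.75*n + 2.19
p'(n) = 4.75 - 4.7*n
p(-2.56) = -25.37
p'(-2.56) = 16.78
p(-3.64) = -46.24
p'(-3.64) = 21.86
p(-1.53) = -10.58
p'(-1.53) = 11.94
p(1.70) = 3.47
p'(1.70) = -3.24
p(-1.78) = -13.71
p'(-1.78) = 13.12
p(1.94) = 2.56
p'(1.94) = -4.37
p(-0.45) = -0.42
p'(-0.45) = 6.86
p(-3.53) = -43.86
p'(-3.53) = 21.34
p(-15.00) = -597.81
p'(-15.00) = 75.25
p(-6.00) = -110.91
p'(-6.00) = 32.95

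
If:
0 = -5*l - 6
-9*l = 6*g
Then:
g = 9/5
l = -6/5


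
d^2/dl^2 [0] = 0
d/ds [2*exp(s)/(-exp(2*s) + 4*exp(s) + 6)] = 2*(exp(2*s) + 6)*exp(s)/(exp(4*s) - 8*exp(3*s) + 4*exp(2*s) + 48*exp(s) + 36)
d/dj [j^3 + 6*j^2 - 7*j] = 3*j^2 + 12*j - 7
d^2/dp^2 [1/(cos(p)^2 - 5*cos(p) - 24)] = (4*sin(p)^4 - 123*sin(p)^2 - 405*cos(p)/4 - 15*cos(3*p)/4 + 21)/(sin(p)^2 + 5*cos(p) + 23)^3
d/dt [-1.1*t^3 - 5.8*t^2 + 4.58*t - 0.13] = -3.3*t^2 - 11.6*t + 4.58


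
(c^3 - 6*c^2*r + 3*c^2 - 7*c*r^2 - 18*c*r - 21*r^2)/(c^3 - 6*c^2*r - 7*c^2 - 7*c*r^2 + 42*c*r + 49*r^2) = (c + 3)/(c - 7)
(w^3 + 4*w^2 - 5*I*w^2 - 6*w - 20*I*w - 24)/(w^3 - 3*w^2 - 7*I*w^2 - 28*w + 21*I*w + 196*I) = (w^2 - 5*I*w - 6)/(w^2 - 7*w*(1 + I) + 49*I)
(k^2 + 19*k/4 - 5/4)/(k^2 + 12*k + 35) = (k - 1/4)/(k + 7)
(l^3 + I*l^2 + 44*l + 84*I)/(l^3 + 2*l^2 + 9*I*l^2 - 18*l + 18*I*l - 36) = (l^2 - 5*I*l + 14)/(l^2 + l*(2 + 3*I) + 6*I)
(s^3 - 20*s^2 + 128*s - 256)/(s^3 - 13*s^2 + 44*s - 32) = (s - 8)/(s - 1)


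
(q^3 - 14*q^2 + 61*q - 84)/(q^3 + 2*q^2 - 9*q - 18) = (q^2 - 11*q + 28)/(q^2 + 5*q + 6)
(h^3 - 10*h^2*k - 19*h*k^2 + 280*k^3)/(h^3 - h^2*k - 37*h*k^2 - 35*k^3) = (h - 8*k)/(h + k)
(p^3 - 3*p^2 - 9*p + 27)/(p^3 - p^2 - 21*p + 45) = (p + 3)/(p + 5)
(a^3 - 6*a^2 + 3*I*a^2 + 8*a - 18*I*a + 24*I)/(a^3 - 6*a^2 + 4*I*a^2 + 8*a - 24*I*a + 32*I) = (a + 3*I)/(a + 4*I)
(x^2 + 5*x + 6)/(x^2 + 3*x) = (x + 2)/x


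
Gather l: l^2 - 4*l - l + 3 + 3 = l^2 - 5*l + 6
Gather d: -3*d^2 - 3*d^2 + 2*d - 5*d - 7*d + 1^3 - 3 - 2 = -6*d^2 - 10*d - 4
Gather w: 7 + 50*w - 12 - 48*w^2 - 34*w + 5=-48*w^2 + 16*w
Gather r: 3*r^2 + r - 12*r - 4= 3*r^2 - 11*r - 4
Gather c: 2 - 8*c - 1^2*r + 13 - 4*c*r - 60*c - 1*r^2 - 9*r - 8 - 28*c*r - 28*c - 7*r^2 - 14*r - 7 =c*(-32*r - 96) - 8*r^2 - 24*r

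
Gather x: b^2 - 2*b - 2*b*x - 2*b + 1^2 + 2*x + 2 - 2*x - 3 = b^2 - 2*b*x - 4*b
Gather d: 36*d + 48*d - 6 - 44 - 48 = 84*d - 98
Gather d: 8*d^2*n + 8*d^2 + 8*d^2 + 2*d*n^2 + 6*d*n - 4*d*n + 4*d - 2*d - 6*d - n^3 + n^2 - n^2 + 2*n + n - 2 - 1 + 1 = d^2*(8*n + 16) + d*(2*n^2 + 2*n - 4) - n^3 + 3*n - 2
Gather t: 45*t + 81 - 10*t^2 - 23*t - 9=-10*t^2 + 22*t + 72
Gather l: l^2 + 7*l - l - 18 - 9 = l^2 + 6*l - 27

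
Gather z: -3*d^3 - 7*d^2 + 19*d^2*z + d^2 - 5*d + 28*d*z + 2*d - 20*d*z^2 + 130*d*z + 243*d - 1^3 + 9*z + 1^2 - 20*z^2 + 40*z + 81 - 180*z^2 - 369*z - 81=-3*d^3 - 6*d^2 + 240*d + z^2*(-20*d - 200) + z*(19*d^2 + 158*d - 320)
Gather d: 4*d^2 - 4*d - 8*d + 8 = 4*d^2 - 12*d + 8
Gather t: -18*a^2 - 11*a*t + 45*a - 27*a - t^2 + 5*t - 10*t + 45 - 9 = -18*a^2 + 18*a - t^2 + t*(-11*a - 5) + 36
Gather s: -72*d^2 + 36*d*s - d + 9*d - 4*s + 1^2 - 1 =-72*d^2 + 8*d + s*(36*d - 4)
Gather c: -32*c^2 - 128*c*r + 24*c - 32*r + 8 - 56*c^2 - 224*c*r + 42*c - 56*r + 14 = -88*c^2 + c*(66 - 352*r) - 88*r + 22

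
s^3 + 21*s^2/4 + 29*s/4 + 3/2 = (s + 1/4)*(s + 2)*(s + 3)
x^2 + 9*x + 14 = (x + 2)*(x + 7)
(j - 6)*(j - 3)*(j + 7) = j^3 - 2*j^2 - 45*j + 126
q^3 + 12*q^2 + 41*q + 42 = (q + 2)*(q + 3)*(q + 7)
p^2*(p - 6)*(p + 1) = p^4 - 5*p^3 - 6*p^2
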